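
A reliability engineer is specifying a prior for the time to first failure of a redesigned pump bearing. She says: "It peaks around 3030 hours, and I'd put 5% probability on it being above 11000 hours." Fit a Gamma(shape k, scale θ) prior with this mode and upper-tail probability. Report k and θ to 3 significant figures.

k ≈ 2.54, θ ≈ 1960

Gamma(k,θ) with k>1 has mode (k−1)θ, so θ = 3030/(k−1).
Need P(X < 11000) = 0.95 with θ tied to k this way. Start at k = 2, θ = 3030: P(X<11000) ≈ 0.877.
Too low — raise k to concentrate. Iterating converges to k ≈ 2.54.
Then θ = 3030/(2.54−1) ≈ 1960.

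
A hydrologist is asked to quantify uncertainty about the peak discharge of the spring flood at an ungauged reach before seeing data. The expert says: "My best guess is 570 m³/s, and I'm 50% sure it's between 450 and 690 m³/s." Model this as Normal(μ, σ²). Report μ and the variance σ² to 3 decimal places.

A symmetric 50% interval runs μ ± z·σ with z = 0.6745.
Half-width = 120, so σ = 120/0.6745 = 177.9123 and σ² = 31652.774.
μ is the stated best guess, 570.000.

μ = 570.000, σ² = 31652.774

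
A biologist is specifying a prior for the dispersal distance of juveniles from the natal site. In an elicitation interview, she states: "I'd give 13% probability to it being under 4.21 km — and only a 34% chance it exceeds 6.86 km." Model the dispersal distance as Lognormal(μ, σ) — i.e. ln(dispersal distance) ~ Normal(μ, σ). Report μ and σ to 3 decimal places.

If T ~ Lognormal(μ,σ) then ln T ~ Normal(μ,σ), so the p-quantile of ln T is μ + z_p·σ.
ln(4.21) = 1.437 and ln(6.86) = 1.926; z_{0.13} = -1.126, z_{0.66} = 0.4125.
σ = (1.926 − 1.437)/(0.4125 − (-1.126)) = 0.317.
μ = 1.437 − (-1.126)·0.317 = 1.795.

μ ≈ 1.795, σ ≈ 0.317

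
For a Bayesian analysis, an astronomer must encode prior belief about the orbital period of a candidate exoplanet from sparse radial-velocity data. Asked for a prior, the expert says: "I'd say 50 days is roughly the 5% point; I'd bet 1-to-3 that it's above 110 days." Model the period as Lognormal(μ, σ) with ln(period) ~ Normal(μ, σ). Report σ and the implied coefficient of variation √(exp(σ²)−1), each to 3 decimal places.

If T ~ Lognormal(μ,σ) then ln T ~ Normal(μ,σ), so the p-quantile of ln T is μ + z_p·σ.
ln(50) = 3.912 and ln(110) = 4.7; z_{0.05} = -1.645, z_{0.75} = 0.6745.
σ = (4.7 − 3.912)/(0.6745 − (-1.645)) = 0.340.
μ = 3.912 − (-1.645)·0.340 = 4.471.
CV = √(exp(σ²)−1) = √(exp(0.1156)−1) = 0.350.

σ ≈ 0.340, CV ≈ 0.350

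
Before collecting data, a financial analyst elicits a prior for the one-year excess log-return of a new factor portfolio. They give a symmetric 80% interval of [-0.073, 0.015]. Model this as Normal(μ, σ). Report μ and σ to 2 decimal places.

A symmetric 80% interval runs μ ± z·σ with z = 1.282.
Half-width = 0.044, so σ = 0.044/1.282 = 0.03.
μ is the interval midpoint, -0.03.

μ = -0.03, σ = 0.03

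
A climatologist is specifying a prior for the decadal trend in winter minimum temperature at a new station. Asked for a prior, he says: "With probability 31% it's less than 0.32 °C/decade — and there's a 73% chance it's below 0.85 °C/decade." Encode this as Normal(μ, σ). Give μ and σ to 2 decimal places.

For Normal(μ,σ), the p-quantile is μ + z_p·σ. Here z_{0.31} = -0.4959, z_{0.73} = 0.6128.
So 0.32 = μ − 0.4959σ and 0.85 = μ + 0.6128σ.
Subtracting: σ = (0.85 − 0.32)/(0.6128 − (-0.4959)) = 0.48.
Then μ = 0.32 − (-0.4959)·0.48 = 0.56.

μ = 0.56, σ = 0.48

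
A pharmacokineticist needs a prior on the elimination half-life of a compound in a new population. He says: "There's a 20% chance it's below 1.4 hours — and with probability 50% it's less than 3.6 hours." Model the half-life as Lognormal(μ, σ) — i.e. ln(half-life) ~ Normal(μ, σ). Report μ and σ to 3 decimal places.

If T ~ Lognormal(μ,σ) then ln T ~ Normal(μ,σ), so the p-quantile of ln T is μ + z_p·σ.
ln(1.4) = 0.3365 and ln(3.6) = 1.281; z_{0.2} = -0.8416, z_{0.5} = 0.
σ = (1.281 − 0.3365)/(0 − (-0.8416)) = 1.122.
μ = 0.3365 − (-0.8416)·1.122 = 1.281.

μ ≈ 1.281, σ ≈ 1.122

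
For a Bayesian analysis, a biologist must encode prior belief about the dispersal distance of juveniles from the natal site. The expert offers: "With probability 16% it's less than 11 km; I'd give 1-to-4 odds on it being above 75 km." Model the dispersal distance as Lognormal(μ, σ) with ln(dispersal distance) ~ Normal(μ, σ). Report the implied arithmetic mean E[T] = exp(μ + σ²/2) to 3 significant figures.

E[T] ≈ 53.7 km

If T ~ Lognormal(μ,σ) then ln T ~ Normal(μ,σ), so the p-quantile of ln T is μ + z_p·σ.
ln(11) = 2.398 and ln(75) = 4.317; z_{0.16} = -0.9945, z_{0.8} = 0.8416.
σ = (4.317 − 2.398)/(0.8416 − (-0.9945)) = 1.045.
μ = 2.398 − (-0.9945)·1.045 = 3.438.
E[T] = exp(μ + σ²/2) = exp(3.438 + 0.5465) = 53.7 km.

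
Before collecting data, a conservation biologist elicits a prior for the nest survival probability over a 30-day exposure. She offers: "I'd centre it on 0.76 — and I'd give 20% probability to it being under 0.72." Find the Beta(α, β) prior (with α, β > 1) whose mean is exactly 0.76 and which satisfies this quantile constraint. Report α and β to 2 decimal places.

α ≈ 59.17, β ≈ 18.69

With mean 0.76 fixed, write α = 0.76s, β = 0.24s where s = α+β.
Need P(θ < 0.72) = 0.2 under Beta(0.76s, 0.24s). Normal approximation: (q−m)/√(m(1−m)/s) ≈ z_{0.2} = -0.842, so s ≈ 0.76·0.24·(-0.842)²/(0.72−0.76)² = 80.7.
At s = 80.7: P(θ<0.72) ≈ 0.196. Adjusting to match 0.2 gives s ≈ 77.86.
So α = 0.76·77.86 ≈ 59.17, β = 0.24·77.86 ≈ 18.69.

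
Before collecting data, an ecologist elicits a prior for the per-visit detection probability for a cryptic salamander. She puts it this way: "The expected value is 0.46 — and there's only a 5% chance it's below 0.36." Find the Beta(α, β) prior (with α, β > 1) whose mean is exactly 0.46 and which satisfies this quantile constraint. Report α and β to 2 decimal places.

α ≈ 30.08, β ≈ 35.32

With mean 0.46 fixed, write α = 0.46s, β = 0.54s where s = α+β.
Need P(θ < 0.36) = 0.05 under Beta(0.46s, 0.54s). Normal approximation: (q−m)/√(m(1−m)/s) ≈ z_{0.05} = -1.64, so s ≈ 0.46·0.54·(-1.64)²/(0.36−0.46)² = 67.2.
At s = 67.2: P(θ<0.36) ≈ 0.048. Adjusting to match 0.05 gives s ≈ 65.40.
So α = 0.46·65.40 ≈ 30.08, β = 0.54·65.40 ≈ 35.32.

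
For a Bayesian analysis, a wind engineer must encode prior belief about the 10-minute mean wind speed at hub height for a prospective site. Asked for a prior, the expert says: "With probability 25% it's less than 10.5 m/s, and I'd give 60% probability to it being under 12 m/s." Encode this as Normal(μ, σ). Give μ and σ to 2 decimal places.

μ = 11.59, σ = 1.62

For Normal(μ,σ), the p-quantile is μ + z_p·σ. Here z_{0.25} = -0.6745, z_{0.6} = 0.2533.
So 10.5 = μ − 0.6745σ and 12 = μ + 0.2533σ.
Subtracting: σ = (12 − 10.5)/(0.2533 − (-0.6745)) = 1.62.
Then μ = 10.5 − (-0.6745)·1.62 = 11.59.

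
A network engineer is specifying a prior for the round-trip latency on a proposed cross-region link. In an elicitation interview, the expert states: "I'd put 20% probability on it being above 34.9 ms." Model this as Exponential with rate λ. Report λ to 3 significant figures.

λ ≈ 0.0461

P(T > 34.9) = e^(−λ·34.9) = 0.2, so λ = −ln(0.2)/34.9 = 0.0461.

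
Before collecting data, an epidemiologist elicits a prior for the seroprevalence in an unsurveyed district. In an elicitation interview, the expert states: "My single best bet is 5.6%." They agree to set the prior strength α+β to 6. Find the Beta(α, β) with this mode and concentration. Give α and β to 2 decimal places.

α = 1.22, β = 4.78

For α,β > 1 the Beta mode is (α−1)/(α+β−2). With α+β = 6, the mode is (α−1)/4.
Set (α−1)/4 = 0.056 → α = 1 + 0.056·4 = 1.22.
β = 6 − α = 4.78.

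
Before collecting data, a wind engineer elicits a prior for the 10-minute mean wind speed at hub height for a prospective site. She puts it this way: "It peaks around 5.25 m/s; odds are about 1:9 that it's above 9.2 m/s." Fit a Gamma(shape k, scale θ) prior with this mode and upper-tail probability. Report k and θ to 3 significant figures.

Gamma(k,θ) with k>1 has mode (k−1)θ, so θ = 5.25/(k−1).
Need P(X < 9.2) = 0.9 with θ tied to k this way. Start at k = 2, θ = 5.25: P(X<9.2) ≈ 0.523.
Too low — raise k to concentrate. Iterating converges to k ≈ 7.04.
Then θ = 5.25/(7.04−1) ≈ 0.87.

k ≈ 7.04, θ ≈ 0.87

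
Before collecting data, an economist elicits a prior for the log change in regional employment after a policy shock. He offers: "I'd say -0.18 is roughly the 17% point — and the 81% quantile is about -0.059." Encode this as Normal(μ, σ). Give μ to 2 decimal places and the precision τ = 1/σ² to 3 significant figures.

The p-quantile of Normal(μ,σ) is μ + z_p·σ, with z_{0.17} = -0.9542 and z_{0.81} = 0.8779.
Eliminate σ: μ = (z₂·x₁ − z₁·x₂)/(z₂ − z₁) = (0.8779·-0.18 − (-0.9542)·-0.059)/1.832 = -0.12.
Then σ = (x₂ − x₁)/(z₂ − z₁) = (-0.059 − -0.18)/1.832 = 0.07.
Precision τ = 1/σ² = 1/0.06605² = 229.

μ = -0.12, τ = 229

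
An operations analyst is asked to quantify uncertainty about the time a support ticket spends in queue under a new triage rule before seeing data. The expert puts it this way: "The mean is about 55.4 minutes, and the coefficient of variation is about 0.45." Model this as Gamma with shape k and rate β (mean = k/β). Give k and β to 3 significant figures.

k ≈ 4.94, β ≈ 0.0891

For Gamma(k, rate β): mean = k/β, variance = k/β², so CV = 1/√k.
CV = 0.45, hence k = 1/CV² = 4.94.
Then β = k/mean = 4.94/55.4 = 0.0891.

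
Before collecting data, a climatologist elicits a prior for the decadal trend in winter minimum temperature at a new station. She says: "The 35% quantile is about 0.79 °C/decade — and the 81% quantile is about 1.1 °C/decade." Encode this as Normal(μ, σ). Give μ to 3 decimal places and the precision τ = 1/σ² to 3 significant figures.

μ = 0.885, τ = 16.6

The p-quantile of Normal(μ,σ) is μ + z_p·σ, with z_{0.35} = -0.3853 and z_{0.81} = 0.8779.
Eliminate σ: μ = (z₂·x₁ − z₁·x₂)/(z₂ − z₁) = (0.8779·0.79 − (-0.3853)·1.1)/1.263 = 0.885.
Then σ = (x₂ − x₁)/(z₂ − z₁) = (1.1 − 0.79)/1.263 = 0.245.
Precision τ = 1/σ² = 1/0.2454² = 16.6.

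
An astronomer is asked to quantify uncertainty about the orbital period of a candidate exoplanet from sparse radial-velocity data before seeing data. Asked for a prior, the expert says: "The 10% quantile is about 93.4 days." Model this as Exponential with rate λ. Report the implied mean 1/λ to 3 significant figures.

P(T < 93.4) = 1 − e^(−λ·93.4) = 0.1, so λ = −ln(1−0.1)/93.4 = −ln(0.9)/93.4 = 0.00113.
Mean = 1/λ = 886 days.

mean ≈ 886 days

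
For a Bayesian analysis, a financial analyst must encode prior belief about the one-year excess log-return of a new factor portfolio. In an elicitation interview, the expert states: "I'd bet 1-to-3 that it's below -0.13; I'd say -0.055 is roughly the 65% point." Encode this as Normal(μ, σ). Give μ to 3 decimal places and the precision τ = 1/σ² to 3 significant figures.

μ = -0.082, τ = 200

The p-quantile of Normal(μ,σ) is μ + z_p·σ, with z_{0.25} = -0.6745 and z_{0.65} = 0.3853.
Eliminate σ: μ = (z₂·x₁ − z₁·x₂)/(z₂ − z₁) = (0.3853·-0.13 − (-0.6745)·-0.055)/1.06 = -0.082.
Then σ = (x₂ − x₁)/(z₂ − z₁) = (-0.055 − -0.13)/1.06 = 0.071.
Precision τ = 1/σ² = 1/0.07077² = 200.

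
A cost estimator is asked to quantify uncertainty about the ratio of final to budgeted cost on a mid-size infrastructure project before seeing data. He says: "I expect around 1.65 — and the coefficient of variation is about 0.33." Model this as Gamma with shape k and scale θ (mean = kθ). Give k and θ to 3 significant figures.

k ≈ 9.18, θ ≈ 0.18

For Gamma(k, scale θ): mean = kθ, variance = kθ², so CV = 1/√k.
CV = 0.33, hence k = 1/CV² = 9.18.
Then θ = mean/k = 1.65/9.18 = 0.18.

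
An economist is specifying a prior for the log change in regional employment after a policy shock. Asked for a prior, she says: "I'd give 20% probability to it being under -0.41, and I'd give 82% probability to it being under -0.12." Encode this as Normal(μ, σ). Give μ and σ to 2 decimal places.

For Normal(μ,σ), the p-quantile is μ + z_p·σ. Here z_{0.2} = -0.8416, z_{0.82} = 0.9154.
So -0.41 = μ − 0.8416σ and -0.12 = μ + 0.9154σ.
Subtracting: σ = (-0.12 − -0.41)/(0.9154 − (-0.8416)) = 0.17.
Then μ = -0.41 − (-0.8416)·0.17 = -0.27.

μ = -0.27, σ = 0.17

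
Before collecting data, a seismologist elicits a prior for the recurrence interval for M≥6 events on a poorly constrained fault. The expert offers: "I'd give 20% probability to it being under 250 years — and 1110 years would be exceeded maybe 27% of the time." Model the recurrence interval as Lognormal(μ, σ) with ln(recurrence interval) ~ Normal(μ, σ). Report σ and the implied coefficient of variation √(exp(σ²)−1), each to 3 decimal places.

σ ≈ 1.025, CV ≈ 1.363

If T ~ Lognormal(μ,σ) then ln T ~ Normal(μ,σ), so the p-quantile of ln T is μ + z_p·σ.
ln(250) = 5.521 and ln(1110) = 7.012; z_{0.2} = -0.8416, z_{0.73} = 0.6128.
σ = (7.012 − 5.521)/(0.6128 − (-0.8416)) = 1.025.
μ = 5.521 − (-0.8416)·1.025 = 6.384.
CV = √(exp(σ²)−1) = √(exp(1.0504)−1) = 1.363.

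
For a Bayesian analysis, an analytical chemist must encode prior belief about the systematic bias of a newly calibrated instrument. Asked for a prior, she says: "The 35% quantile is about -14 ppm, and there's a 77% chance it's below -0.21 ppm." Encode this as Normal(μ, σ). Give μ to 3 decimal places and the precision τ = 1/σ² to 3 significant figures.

For Normal(μ,σ), the p-quantile is μ + z_p·σ. Here z_{0.35} = -0.3853, z_{0.77} = 0.7388.
So -14 = μ − 0.3853σ and -0.21 = μ + 0.7388σ.
Subtracting: σ = (-0.21 − -14)/(0.7388 − (-0.3853)) = 12.267.
Then μ = -14 − (-0.3853)·12.267 = -9.273.
Precision τ = 1/σ² = 1/12.27² = 0.00665.

μ = -9.273, τ = 0.00665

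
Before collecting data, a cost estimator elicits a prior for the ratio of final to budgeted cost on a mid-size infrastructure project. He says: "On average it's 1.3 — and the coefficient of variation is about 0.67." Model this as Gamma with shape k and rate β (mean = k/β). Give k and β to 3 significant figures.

k ≈ 2.23, β ≈ 1.71

For Gamma(k, rate β): mean = k/β, variance = k/β², so CV = 1/√k.
CV = 0.67, hence k = 1/CV² = 2.23.
Then β = k/mean = 2.23/1.3 = 1.71.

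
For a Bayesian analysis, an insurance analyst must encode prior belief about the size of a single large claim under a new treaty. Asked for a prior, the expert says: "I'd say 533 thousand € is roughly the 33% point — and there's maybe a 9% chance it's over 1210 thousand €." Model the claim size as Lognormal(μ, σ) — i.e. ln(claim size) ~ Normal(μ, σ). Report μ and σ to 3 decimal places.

μ ≈ 6.481, σ ≈ 0.460

If T ~ Lognormal(μ,σ) then ln T ~ Normal(μ,σ), so the p-quantile of ln T is μ + z_p·σ.
ln(533) = 6.279 and ln(1210) = 7.098; z_{0.33} = -0.4399, z_{0.91} = 1.341.
σ = (7.098 − 6.279)/(1.341 − (-0.4399)) = 0.460.
μ = 6.279 − (-0.4399)·0.460 = 6.481.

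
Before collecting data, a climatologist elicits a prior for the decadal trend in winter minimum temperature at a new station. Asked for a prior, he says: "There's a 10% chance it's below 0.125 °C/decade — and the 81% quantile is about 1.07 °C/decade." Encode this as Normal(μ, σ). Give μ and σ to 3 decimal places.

μ = 0.686, σ = 0.438

The p-quantile of Normal(μ,σ) is μ + z_p·σ, with z_{0.1} = -1.282 and z_{0.81} = 0.8779.
Eliminate σ: μ = (z₂·x₁ − z₁·x₂)/(z₂ − z₁) = (0.8779·0.125 − (-1.282)·1.07)/2.159 = 0.686.
Then σ = (x₂ − x₁)/(z₂ − z₁) = (1.07 − 0.125)/2.159 = 0.438.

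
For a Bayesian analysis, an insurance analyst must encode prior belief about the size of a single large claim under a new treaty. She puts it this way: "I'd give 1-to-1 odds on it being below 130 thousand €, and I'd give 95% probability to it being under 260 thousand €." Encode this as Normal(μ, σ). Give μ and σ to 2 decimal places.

μ = 130.00, σ = 79.03

For Normal(μ,σ), the p-quantile is μ + z_p·σ. Here z_{0.5} = 0, z_{0.95} = 1.645.
So 130 = μ + 0σ and 260 = μ + 1.645σ.
Subtracting: σ = (260 − 130)/(1.645 − (0)) = 79.03.
Then μ = 130 − (0)·79.03 = 130.00.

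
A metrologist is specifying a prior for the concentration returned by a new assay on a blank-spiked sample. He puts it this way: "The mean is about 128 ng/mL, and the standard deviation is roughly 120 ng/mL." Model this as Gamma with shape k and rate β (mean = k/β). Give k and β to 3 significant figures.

k ≈ 1.14, β ≈ 0.00889

For Gamma(k, rate β): mean = k/β, variance = k/β², so CV = 1/√k.
CV = SD/mean = 120/128 = 0.9375, hence k = 1/CV² = 1.14.
Then β = k/mean = 1.14/128 = 0.00889.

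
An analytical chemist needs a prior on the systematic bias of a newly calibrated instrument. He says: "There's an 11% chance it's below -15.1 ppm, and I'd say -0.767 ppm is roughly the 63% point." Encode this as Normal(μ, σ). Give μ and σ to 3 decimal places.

For Normal(μ,σ), the p-quantile is μ + z_p·σ. Here z_{0.11} = -1.227, z_{0.63} = 0.3319.
So -15.1 = μ − 1.227σ and -0.767 = μ + 0.3319σ.
Subtracting: σ = (-0.767 − -15.1)/(0.3319 − (-1.227)) = 9.197.
Then μ = -15.1 − (-1.227)·9.197 = -3.819.

μ = -3.819, σ = 9.197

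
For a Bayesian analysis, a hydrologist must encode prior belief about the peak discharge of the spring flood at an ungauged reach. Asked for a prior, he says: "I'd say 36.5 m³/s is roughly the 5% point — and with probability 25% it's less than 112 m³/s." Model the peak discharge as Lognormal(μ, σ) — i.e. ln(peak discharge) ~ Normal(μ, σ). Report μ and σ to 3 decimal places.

If T ~ Lognormal(μ,σ) then ln T ~ Normal(μ,σ), so the p-quantile of ln T is μ + z_p·σ.
ln(36.5) = 3.597 and ln(112) = 4.718; z_{0.05} = -1.645, z_{0.25} = -0.6745.
σ = (4.718 − 3.597)/(-0.6745 − (-1.645)) = 1.155.
μ = 3.597 − (-1.645)·1.155 = 5.498.

μ ≈ 5.498, σ ≈ 1.155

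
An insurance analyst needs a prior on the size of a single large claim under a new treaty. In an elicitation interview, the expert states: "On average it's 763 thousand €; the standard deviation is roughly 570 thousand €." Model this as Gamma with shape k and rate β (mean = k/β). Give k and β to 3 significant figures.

k ≈ 1.79, β ≈ 0.00235

For Gamma(k, rate β): mean = k/β, variance = k/β², so CV = 1/√k.
CV = SD/mean = 570/763 = 0.7471, hence k = 1/CV² = 1.79.
Then β = k/mean = 1.79/763 = 0.00235.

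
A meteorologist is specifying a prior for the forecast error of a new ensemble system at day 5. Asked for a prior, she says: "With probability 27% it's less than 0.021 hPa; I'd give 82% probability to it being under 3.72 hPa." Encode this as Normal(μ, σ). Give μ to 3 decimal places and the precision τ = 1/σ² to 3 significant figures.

μ = 1.504, τ = 0.171

For Normal(μ,σ), the p-quantile is μ + z_p·σ. Here z_{0.27} = -0.6128, z_{0.82} = 0.9154.
So 0.021 = μ − 0.6128σ and 3.72 = μ + 0.9154σ.
Subtracting: σ = (3.72 − 0.021)/(0.9154 − (-0.6128)) = 2.421.
Then μ = 0.021 − (-0.6128)·2.421 = 1.504.
Precision τ = 1/σ² = 1/2.421² = 0.171.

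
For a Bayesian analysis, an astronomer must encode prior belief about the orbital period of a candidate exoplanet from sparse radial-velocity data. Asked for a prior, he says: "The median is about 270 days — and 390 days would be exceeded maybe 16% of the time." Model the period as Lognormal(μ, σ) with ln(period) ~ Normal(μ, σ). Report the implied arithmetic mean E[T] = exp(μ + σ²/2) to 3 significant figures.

If T ~ Lognormal(μ,σ) then ln T ~ Normal(μ,σ), so the p-quantile of ln T is μ + z_p·σ.
ln(270) = 5.598 and ln(390) = 5.966; z_{0.5} = 0, z_{0.84} = 0.9945.
σ = (5.966 − 5.598)/(0.9945 − (0)) = 0.370.
μ = 5.598 − (0)·0.370 = 5.598.
E[T] = exp(μ + σ²/2) = exp(5.598 + 0.0684) = 289 days.

E[T] ≈ 289 days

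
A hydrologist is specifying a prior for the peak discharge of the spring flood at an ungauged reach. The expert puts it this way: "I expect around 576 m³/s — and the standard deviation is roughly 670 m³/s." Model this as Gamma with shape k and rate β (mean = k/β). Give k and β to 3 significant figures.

For Gamma(k, rate β): mean = k/β, variance = k/β², so CV = 1/√k.
CV = SD/mean = 670/576 = 1.163, hence k = 1/CV² = 0.739.
Then β = k/mean = 0.739/576 = 0.00128.

k ≈ 0.739, β ≈ 0.00128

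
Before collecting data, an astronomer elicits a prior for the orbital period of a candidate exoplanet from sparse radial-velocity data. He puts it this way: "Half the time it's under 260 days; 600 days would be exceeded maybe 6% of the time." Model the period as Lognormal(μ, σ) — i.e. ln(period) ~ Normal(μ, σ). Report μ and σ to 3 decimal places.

μ ≈ 5.561, σ ≈ 0.538

If T ~ Lognormal(μ,σ) then ln T ~ Normal(μ,σ), so the p-quantile of ln T is μ + z_p·σ.
ln(260) = 5.561 and ln(600) = 6.397; z_{0.5} = 0, z_{0.94} = 1.555.
σ = (6.397 − 5.561)/(1.555 − (0)) = 0.538.
μ = 5.561 − (0)·0.538 = 5.561.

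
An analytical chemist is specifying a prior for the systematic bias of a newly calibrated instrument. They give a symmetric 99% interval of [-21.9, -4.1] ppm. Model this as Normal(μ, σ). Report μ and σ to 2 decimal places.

A symmetric 99% interval runs μ ± z·σ with z = 2.576.
Half-width = 8.9, so σ = 8.9/2.576 = 3.46.
μ is the interval midpoint, -13.00.

μ = -13.00, σ = 3.46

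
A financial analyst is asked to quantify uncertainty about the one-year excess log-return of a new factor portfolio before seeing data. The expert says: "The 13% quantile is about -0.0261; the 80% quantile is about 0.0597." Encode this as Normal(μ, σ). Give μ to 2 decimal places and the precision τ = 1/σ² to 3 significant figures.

The p-quantile of Normal(μ,σ) is μ + z_p·σ, with z_{0.13} = -1.126 and z_{0.8} = 0.8416.
Eliminate σ: μ = (z₂·x₁ − z₁·x₂)/(z₂ − z₁) = (0.8416·-0.0261 − (-1.126)·0.0597)/1.968 = 0.02.
Then σ = (x₂ − x₁)/(z₂ − z₁) = (0.0597 − -0.0261)/1.968 = 0.04.
Precision τ = 1/σ² = 1/0.0436² = 526.

μ = 0.02, τ = 526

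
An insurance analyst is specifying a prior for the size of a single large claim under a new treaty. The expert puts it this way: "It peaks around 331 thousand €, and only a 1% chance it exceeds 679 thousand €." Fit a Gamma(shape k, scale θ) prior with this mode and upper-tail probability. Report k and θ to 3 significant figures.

Gamma(k,θ) with k>1 has mode (k−1)θ, so θ = 331/(k−1).
Need P(X < 679) = 0.99 with θ tied to k this way. Start at k = 2, θ = 331: P(X<679) ≈ 0.608.
Too low — raise k to concentrate. Iterating converges to k ≈ 10.5.
Then θ = 331/(10.5−1) ≈ 35.

k ≈ 10.5, θ ≈ 35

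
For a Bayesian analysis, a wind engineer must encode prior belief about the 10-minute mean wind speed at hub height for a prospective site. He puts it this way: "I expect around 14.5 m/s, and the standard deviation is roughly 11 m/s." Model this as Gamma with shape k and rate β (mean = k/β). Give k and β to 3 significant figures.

For Gamma(k, rate β): mean = k/β, variance = k/β², so CV = 1/√k.
CV = SD/mean = 11/14.5 = 0.7586, hence k = 1/CV² = 1.74.
Then β = k/mean = 1.74/14.5 = 0.12.

k ≈ 1.74, β ≈ 0.12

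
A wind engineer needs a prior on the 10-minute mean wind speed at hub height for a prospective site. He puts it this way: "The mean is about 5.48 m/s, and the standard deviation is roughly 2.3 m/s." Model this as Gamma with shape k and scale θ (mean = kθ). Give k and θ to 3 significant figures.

For Gamma(k, scale θ): mean = kθ, variance = kθ², so CV = 1/√k.
CV = SD/mean = 2.3/5.48 = 0.4197, hence k = 1/CV² = 5.68.
Then θ = mean/k = 5.48/5.68 = 0.965.

k ≈ 5.68, θ ≈ 0.965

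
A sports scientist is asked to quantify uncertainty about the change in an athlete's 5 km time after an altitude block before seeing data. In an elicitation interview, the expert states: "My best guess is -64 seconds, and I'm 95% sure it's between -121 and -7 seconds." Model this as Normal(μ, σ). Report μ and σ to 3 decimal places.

A symmetric 95% interval runs μ ± z·σ with z = 1.96.
Half-width = 57, so σ = 57/1.96 = 29.082.
μ is the stated best guess, -64.000.

μ = -64.000, σ = 29.082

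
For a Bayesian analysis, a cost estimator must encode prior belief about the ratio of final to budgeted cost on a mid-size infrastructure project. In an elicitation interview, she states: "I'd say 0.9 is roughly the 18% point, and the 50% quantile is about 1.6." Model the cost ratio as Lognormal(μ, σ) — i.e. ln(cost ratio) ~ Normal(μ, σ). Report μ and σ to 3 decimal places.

μ ≈ 0.470, σ ≈ 0.629

If T ~ Lognormal(μ,σ) then ln T ~ Normal(μ,σ), so the p-quantile of ln T is μ + z_p·σ.
ln(0.9) = -0.1054 and ln(1.6) = 0.47; z_{0.18} = -0.9154, z_{0.5} = 0.
σ = (0.47 − -0.1054)/(0 − (-0.9154)) = 0.629.
μ = -0.1054 − (-0.9154)·0.629 = 0.470.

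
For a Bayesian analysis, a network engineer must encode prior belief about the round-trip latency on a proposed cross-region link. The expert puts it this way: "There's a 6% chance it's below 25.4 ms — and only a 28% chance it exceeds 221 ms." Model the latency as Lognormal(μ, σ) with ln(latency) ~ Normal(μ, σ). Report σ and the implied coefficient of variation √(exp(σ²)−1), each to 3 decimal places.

σ ≈ 1.012, CV ≈ 1.336

If T ~ Lognormal(μ,σ) then ln T ~ Normal(μ,σ), so the p-quantile of ln T is μ + z_p·σ.
ln(25.4) = 3.235 and ln(221) = 5.398; z_{0.06} = -1.555, z_{0.72} = 0.5828.
σ = (5.398 − 3.235)/(0.5828 − (-1.555)) = 1.012.
μ = 3.235 − (-1.555)·1.012 = 4.808.
CV = √(exp(σ²)−1) = √(exp(1.0243)−1) = 1.336.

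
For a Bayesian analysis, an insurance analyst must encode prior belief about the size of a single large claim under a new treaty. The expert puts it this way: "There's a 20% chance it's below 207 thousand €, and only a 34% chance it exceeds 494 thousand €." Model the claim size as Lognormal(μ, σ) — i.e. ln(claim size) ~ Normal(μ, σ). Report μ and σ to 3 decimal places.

If T ~ Lognormal(μ,σ) then ln T ~ Normal(μ,σ), so the p-quantile of ln T is μ + z_p·σ.
ln(207) = 5.333 and ln(494) = 6.203; z_{0.2} = -0.8416, z_{0.66} = 0.4125.
σ = (6.203 − 5.333)/(0.4125 − (-0.8416)) = 0.694.
μ = 5.333 − (-0.8416)·0.694 = 5.916.

μ ≈ 5.916, σ ≈ 0.694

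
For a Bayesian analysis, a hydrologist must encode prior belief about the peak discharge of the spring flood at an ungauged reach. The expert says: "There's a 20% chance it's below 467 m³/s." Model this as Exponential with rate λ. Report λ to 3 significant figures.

λ ≈ 0.000478

P(T < 467.0) = 1 − e^(−λ·467.0) = 0.2, so λ = −ln(1−0.2)/467.0 = −ln(0.8)/467.0 = 0.000478.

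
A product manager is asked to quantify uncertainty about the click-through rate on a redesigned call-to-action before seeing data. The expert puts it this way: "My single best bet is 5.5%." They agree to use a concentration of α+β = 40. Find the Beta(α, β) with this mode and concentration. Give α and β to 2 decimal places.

α = 3.09, β = 36.91

For α,β > 1 the Beta mode is (α−1)/(α+β−2). With α+β = 40, the mode is (α−1)/38.
Set (α−1)/38 = 0.055 → α = 1 + 0.055·38 = 3.09.
β = 40 − α = 36.91.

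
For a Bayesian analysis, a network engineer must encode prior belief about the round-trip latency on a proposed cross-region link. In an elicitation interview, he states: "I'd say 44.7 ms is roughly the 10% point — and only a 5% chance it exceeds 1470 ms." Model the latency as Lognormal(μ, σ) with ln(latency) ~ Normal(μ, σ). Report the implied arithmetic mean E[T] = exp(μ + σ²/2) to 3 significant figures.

E[T] ≈ 421 ms

If T ~ Lognormal(μ,σ) then ln T ~ Normal(μ,σ), so the p-quantile of ln T is μ + z_p·σ.
ln(44.7) = 3.8 and ln(1470) = 7.293; z_{0.1} = -1.282, z_{0.95} = 1.645.
σ = (7.293 − 3.8)/(1.645 − (-1.282)) = 1.194.
μ = 3.8 − (-1.282)·1.194 = 5.330.
E[T] = exp(μ + σ²/2) = exp(5.330 + 0.7124) = 421 ms.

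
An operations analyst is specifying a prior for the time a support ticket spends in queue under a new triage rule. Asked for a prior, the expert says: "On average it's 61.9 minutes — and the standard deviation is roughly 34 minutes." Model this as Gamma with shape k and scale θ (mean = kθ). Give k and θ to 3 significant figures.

k ≈ 3.31, θ ≈ 18.7

For Gamma(k, scale θ): mean = kθ, variance = kθ², so CV = 1/√k.
CV = SD/mean = 34/61.9 = 0.5493, hence k = 1/CV² = 3.31.
Then θ = mean/k = 61.9/3.31 = 18.7.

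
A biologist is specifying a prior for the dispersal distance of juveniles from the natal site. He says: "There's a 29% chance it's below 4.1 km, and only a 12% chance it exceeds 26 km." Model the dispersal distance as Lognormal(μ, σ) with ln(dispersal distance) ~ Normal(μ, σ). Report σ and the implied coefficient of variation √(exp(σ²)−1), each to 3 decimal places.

If T ~ Lognormal(μ,σ) then ln T ~ Normal(μ,σ), so the p-quantile of ln T is μ + z_p·σ.
ln(4.1) = 1.411 and ln(26) = 3.258; z_{0.29} = -0.5534, z_{0.88} = 1.175.
σ = (3.258 − 1.411)/(1.175 − (-0.5534)) = 1.069.
μ = 1.411 − (-0.5534)·1.069 = 2.002.
CV = √(exp(σ²)−1) = √(exp(1.1421)−1) = 1.461.

σ ≈ 1.069, CV ≈ 1.461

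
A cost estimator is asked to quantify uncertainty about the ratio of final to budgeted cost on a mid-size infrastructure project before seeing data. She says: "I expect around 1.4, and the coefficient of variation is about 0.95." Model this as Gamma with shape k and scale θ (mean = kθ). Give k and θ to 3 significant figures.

For Gamma(k, scale θ): mean = kθ, variance = kθ², so CV = 1/√k.
CV = 0.95, hence k = 1/CV² = 1.11.
Then θ = mean/k = 1.4/1.11 = 1.26.

k ≈ 1.11, θ ≈ 1.26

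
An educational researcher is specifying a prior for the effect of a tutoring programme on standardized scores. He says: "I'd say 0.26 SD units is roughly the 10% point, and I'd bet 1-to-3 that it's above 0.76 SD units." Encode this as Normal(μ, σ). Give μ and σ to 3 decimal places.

The p-quantile of Normal(μ,σ) is μ + z_p·σ, with z_{0.1} = -1.282 and z_{0.75} = 0.6745.
Eliminate σ: μ = (z₂·x₁ − z₁·x₂)/(z₂ − z₁) = (0.6745·0.26 − (-1.282)·0.76)/1.956 = 0.588.
Then σ = (x₂ − x₁)/(z₂ − z₁) = (0.76 − 0.26)/1.956 = 0.256.

μ = 0.588, σ = 0.256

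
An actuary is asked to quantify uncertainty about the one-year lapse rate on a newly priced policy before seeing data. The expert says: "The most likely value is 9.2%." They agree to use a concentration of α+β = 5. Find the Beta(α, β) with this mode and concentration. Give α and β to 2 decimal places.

α = 1.28, β = 3.72

For α,β > 1 the Beta mode is (α−1)/(α+β−2). With α+β = 5, the mode is (α−1)/3.
Set (α−1)/3 = 0.092 → α = 1 + 0.092·3 = 1.28.
β = 5 − α = 3.72.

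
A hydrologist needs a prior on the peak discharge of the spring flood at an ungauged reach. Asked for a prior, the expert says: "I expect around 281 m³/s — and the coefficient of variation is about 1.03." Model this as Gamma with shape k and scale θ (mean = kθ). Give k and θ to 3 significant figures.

k ≈ 0.943, θ ≈ 298

For Gamma(k, scale θ): mean = kθ, variance = kθ², so CV = 1/√k.
CV = 1.03, hence k = 1/CV² = 0.943.
Then θ = mean/k = 281/0.943 = 298.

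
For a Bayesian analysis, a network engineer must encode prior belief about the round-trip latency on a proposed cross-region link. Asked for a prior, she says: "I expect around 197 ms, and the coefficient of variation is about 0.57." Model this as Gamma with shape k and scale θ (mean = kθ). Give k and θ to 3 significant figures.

k ≈ 3.08, θ ≈ 64

For Gamma(k, scale θ): mean = kθ, variance = kθ², so CV = 1/√k.
CV = 0.57, hence k = 1/CV² = 3.08.
Then θ = mean/k = 197/3.08 = 64.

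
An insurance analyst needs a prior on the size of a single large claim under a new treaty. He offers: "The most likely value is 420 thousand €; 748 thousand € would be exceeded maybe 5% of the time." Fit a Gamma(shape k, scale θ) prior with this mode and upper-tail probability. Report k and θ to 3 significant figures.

Gamma(k,θ) with k>1 has mode (k−1)θ, so θ = 420/(k−1).
Need P(X < 748) = 0.95 with θ tied to k this way. Start at k = 2, θ = 420: P(X<748) ≈ 0.531.
Too low — raise k to concentrate. Iterating converges to k ≈ 9.37.
Then θ = 420/(9.37−1) ≈ 50.2.

k ≈ 9.37, θ ≈ 50.2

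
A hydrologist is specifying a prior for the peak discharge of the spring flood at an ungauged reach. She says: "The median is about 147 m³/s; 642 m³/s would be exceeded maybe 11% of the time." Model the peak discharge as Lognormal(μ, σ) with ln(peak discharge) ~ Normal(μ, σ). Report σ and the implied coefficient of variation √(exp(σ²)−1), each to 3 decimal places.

σ ≈ 1.202, CV ≈ 1.800

If T ~ Lognormal(μ,σ) then ln T ~ Normal(μ,σ), so the p-quantile of ln T is μ + z_p·σ.
ln(147) = 4.99 and ln(642) = 6.465; z_{0.5} = 0, z_{0.89} = 1.227.
σ = (6.465 − 4.99)/(1.227 − (0)) = 1.202.
μ = 4.99 − (0)·1.202 = 4.990.
CV = √(exp(σ²)−1) = √(exp(1.4445)−1) = 1.800.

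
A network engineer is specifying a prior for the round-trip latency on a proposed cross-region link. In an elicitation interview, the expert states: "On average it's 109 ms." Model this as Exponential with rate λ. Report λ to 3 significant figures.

Exponential mean = 1/λ, so λ = 1/109.0 = 0.00917.

λ ≈ 0.00917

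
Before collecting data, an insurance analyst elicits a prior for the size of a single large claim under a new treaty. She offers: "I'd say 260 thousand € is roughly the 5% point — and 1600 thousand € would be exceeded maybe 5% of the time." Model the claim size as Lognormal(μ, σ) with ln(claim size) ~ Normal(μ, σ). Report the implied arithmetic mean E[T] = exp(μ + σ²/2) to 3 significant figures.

E[T] ≈ 751 thousand €

If T ~ Lognormal(μ,σ) then ln T ~ Normal(μ,σ), so the p-quantile of ln T is μ + z_p·σ.
ln(260) = 5.561 and ln(1600) = 7.378; z_{0.05} = -1.645, z_{0.95} = 1.645.
σ = (7.378 − 5.561)/(1.645 − (-1.645)) = 0.552.
μ = 5.561 − (-1.645)·0.552 = 6.469.
E[T] = exp(μ + σ²/2) = exp(6.469 + 0.1525) = 751 thousand €.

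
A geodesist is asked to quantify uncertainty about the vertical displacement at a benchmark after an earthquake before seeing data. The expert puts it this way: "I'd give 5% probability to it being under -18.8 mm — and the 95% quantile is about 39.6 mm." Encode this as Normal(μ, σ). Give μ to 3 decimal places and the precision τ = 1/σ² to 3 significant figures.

μ = 10.400, τ = 0.00317

For Normal(μ,σ), the p-quantile is μ + z_p·σ. Here z_{0.05} = -1.645, z_{0.95} = 1.645.
So -18.8 = μ − 1.645σ and 39.6 = μ + 1.645σ.
Subtracting: σ = (39.6 − -18.8)/(1.645 − (-1.645)) = 17.752.
Then μ = -18.8 − (-1.645)·17.752 = 10.400.
Precision τ = 1/σ² = 1/17.75² = 0.00317.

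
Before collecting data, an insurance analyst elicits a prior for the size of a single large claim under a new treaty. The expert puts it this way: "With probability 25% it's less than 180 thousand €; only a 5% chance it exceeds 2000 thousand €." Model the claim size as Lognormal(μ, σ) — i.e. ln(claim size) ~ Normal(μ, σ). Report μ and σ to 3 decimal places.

μ ≈ 5.893, σ ≈ 1.038

If T ~ Lognormal(μ,σ) then ln T ~ Normal(μ,σ), so the p-quantile of ln T is μ + z_p·σ.
ln(180) = 5.193 and ln(2000) = 7.601; z_{0.25} = -0.6745, z_{0.95} = 1.645.
σ = (7.601 − 5.193)/(1.645 − (-0.6745)) = 1.038.
μ = 5.193 − (-0.6745)·1.038 = 5.893.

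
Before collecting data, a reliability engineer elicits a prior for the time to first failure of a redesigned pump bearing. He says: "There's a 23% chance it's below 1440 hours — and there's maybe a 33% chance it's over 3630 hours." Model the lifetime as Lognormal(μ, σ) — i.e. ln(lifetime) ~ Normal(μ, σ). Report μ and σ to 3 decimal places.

μ ≈ 7.852, σ ≈ 0.784

If T ~ Lognormal(μ,σ) then ln T ~ Normal(μ,σ), so the p-quantile of ln T is μ + z_p·σ.
ln(1440) = 7.272 and ln(3630) = 8.197; z_{0.23} = -0.7388, z_{0.67} = 0.4399.
σ = (8.197 − 7.272)/(0.4399 − (-0.7388)) = 0.784.
μ = 7.272 − (-0.7388)·0.784 = 7.852.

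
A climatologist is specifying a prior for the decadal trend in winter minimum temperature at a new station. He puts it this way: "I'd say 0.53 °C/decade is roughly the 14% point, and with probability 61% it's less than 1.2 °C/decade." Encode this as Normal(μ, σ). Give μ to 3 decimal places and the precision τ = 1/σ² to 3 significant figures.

μ = 1.062, τ = 4.12

The p-quantile of Normal(μ,σ) is μ + z_p·σ, with z_{0.14} = -1.08 and z_{0.61} = 0.2793.
Eliminate σ: μ = (z₂·x₁ − z₁·x₂)/(z₂ − z₁) = (0.2793·0.53 − (-1.08)·1.2)/1.36 = 1.062.
Then σ = (x₂ − x₁)/(z₂ − z₁) = (1.2 − 0.53)/1.36 = 0.493.
Precision τ = 1/σ² = 1/0.4928² = 4.12.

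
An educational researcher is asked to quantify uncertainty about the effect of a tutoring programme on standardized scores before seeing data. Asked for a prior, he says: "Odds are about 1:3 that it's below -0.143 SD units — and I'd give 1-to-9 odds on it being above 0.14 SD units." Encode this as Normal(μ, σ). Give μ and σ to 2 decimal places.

The p-quantile of Normal(μ,σ) is μ + z_p·σ, with z_{0.25} = -0.6745 and z_{0.9} = 1.282.
Eliminate σ: μ = (z₂·x₁ − z₁·x₂)/(z₂ − z₁) = (1.282·-0.143 − (-0.6745)·0.14)/1.956 = -0.05.
Then σ = (x₂ − x₁)/(z₂ − z₁) = (0.14 − -0.143)/1.956 = 0.14.

μ = -0.05, σ = 0.14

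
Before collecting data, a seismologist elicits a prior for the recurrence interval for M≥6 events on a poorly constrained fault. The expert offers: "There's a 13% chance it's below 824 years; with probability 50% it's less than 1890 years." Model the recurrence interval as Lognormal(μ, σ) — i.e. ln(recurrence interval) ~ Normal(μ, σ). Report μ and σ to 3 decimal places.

If T ~ Lognormal(μ,σ) then ln T ~ Normal(μ,σ), so the p-quantile of ln T is μ + z_p·σ.
ln(824) = 6.714 and ln(1890) = 7.544; z_{0.13} = -1.126, z_{0.5} = 0.
σ = (7.544 − 6.714)/(0 − (-1.126)) = 0.737.
μ = 6.714 − (-1.126)·0.737 = 7.544.

μ ≈ 7.544, σ ≈ 0.737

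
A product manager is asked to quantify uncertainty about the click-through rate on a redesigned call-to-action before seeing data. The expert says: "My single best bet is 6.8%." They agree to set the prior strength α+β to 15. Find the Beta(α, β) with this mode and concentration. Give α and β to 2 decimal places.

α = 1.88, β = 13.12

For α,β > 1 the Beta mode is (α−1)/(α+β−2). With α+β = 15, the mode is (α−1)/13.
Set (α−1)/13 = 0.068 → α = 1 + 0.068·13 = 1.88.
β = 15 − α = 13.12.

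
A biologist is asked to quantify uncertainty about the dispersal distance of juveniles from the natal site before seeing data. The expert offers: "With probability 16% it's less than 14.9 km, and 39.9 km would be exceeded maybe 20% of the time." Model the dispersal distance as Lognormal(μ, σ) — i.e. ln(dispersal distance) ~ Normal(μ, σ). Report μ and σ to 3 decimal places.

μ ≈ 3.235, σ ≈ 0.536

If T ~ Lognormal(μ,σ) then ln T ~ Normal(μ,σ), so the p-quantile of ln T is μ + z_p·σ.
ln(14.9) = 2.701 and ln(39.9) = 3.686; z_{0.16} = -0.9945, z_{0.8} = 0.8416.
σ = (3.686 − 2.701)/(0.8416 − (-0.9945)) = 0.536.
μ = 2.701 − (-0.9945)·0.536 = 3.235.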